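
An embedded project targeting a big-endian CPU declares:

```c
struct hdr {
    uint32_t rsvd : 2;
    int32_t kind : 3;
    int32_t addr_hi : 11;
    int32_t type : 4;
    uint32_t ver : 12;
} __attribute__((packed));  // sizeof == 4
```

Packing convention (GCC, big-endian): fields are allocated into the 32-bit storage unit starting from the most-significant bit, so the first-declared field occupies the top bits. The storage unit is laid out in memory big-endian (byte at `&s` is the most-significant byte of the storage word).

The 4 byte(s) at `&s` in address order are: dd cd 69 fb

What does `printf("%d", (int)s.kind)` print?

[0]=0xdd [1]=0xcd [2]=0x69 [3]=0xfb (big-endian) → word 0xddcd69fb
rsvd [30+:2] = (word>>30) & 0x3 = 3
kind [27+:3] = (word>>27) & 0x7 = 3  ←
addr_hi [16+:11] = (word>>16) & 0x7ff = 1485
type [12+:4] = (word>>12) & 0xf = 6
ver [0+:12] = (word>>0) & 0xfff = 2555
kind signed 3b, MSB=0: value = 3

3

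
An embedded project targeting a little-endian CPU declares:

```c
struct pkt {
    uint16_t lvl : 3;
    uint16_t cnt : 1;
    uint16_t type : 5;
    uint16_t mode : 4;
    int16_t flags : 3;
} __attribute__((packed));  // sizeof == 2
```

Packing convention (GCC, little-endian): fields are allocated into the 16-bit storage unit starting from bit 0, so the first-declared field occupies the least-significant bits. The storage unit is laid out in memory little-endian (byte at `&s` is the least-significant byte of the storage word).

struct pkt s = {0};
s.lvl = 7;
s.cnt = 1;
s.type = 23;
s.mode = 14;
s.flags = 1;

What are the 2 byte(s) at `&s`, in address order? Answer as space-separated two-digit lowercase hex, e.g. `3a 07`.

7f 3d

lvl (3b) val=7 bits=0x7 at bit 0: 0x0007
cnt (1b) val=1 bits=0x1 at bit 3: 0x000f
type (5b) val=23 bits=0x17 at bit 4: 0x017f
mode (4b) val=14 bits=0xe at bit 9: 0x1d7f
flags (3b) val=1 bits=0x1 at bit 13: 0x3d7f
word = 0x3d7f → little-endian bytes:
  [0]=0x7f  [1]=0x3d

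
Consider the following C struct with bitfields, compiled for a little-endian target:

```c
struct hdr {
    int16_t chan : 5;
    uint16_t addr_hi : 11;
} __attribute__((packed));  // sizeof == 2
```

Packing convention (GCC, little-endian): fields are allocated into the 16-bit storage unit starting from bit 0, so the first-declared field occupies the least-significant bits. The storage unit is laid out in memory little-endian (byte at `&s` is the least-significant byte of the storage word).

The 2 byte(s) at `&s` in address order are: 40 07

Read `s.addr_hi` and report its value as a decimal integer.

[0]=0x40 [1]=0x07 (little-endian) → word 0x0740
chan [0+:5] = (word>>0) & 0x1f = 0
addr_hi [5+:11] = (word>>5) & 0x7ff = 58  ←

58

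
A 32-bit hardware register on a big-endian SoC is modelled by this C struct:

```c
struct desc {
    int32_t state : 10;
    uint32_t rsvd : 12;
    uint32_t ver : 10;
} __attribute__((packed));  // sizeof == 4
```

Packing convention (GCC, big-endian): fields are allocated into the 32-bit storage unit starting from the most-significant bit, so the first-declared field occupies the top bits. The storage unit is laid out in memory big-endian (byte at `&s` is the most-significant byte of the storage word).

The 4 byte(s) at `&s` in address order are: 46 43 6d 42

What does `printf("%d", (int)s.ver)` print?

322

[0]=0x46 [1]=0x43 [2]=0x6d [3]=0x42 (big-endian) → word 0x46436d42
state [22+:10] = (word>>22) & 0x3ff = 281
rsvd [10+:12] = (word>>10) & 0xfff = 219
ver [0+:10] = (word>>0) & 0x3ff = 322  ←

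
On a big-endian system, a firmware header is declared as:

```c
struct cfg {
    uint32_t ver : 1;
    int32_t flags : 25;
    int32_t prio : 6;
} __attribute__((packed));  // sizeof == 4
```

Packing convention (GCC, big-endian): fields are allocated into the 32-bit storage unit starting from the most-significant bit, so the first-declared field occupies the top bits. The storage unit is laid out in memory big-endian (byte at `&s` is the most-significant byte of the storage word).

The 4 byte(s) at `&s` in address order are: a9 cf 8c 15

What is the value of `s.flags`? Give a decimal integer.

[0]=0xa9 [1]=0xcf [2]=0x8c [3]=0x15 (big-endian) → word 0xa9cf8c15
ver [31+:1] = (word>>31) & 0x1 = 1
flags [6+:25] = (word>>6) & 0x1ffffff = 10960432  ←
prio [0+:6] = (word>>0) & 0x3f = 21
flags signed 25b, MSB=0: value = 10960432

10960432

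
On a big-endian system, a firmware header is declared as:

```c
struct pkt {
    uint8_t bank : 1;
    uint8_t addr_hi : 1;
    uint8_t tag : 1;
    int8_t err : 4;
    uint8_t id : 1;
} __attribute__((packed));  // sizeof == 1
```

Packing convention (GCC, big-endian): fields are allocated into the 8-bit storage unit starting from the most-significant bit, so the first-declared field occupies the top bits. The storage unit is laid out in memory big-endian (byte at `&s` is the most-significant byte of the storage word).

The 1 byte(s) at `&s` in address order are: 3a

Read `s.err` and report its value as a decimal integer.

-3

[0]=0x3a (big-endian) → word 0x3a
bank:1 @ bit 7 → (0x3a>>7)&0x1 = 0x0
addr_hi:1 @ bit 6 → (0x3a>>6)&0x1 = 0x0
tag:1 @ bit 5 → (0x3a>>5)&0x1 = 0x1
err:4 @ bit 1 → (0x3a>>1)&0xf = 0xd  ←
id:1 @ bit 0 → (0x3a>>0)&0x1 = 0x0
err signed 4b, MSB=1: 13 - 16 = -3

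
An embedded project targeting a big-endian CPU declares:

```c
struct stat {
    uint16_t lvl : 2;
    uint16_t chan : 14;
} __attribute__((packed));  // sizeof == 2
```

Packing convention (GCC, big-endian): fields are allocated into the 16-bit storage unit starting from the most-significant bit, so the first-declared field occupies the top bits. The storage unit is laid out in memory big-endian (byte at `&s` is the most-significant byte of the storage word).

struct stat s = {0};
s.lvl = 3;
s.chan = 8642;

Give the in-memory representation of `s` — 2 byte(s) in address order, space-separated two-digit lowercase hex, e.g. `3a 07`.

e1 c2

[14+:2] lvl=3 & 0x3 = 0x3; word=0xc000
[0+:14] chan=8642 & 0x3fff = 0x21c2; word=0xe1c2
word = 0xe1c2 → big-endian bytes:
  [0]=0xe1  [1]=0xc2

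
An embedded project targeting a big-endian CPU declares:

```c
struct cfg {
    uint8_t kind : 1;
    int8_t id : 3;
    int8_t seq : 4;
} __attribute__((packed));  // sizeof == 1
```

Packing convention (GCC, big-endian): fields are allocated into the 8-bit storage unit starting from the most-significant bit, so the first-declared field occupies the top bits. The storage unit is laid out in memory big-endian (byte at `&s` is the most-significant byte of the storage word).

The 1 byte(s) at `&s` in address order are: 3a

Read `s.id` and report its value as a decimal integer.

[0]=0x3a (big-endian) → word 0x3a
kind:1 @ bit 7 → (0x3a>>7)&0x1 = 0x0
id:3 @ bit 4 → (0x3a>>4)&0x7 = 0x3  ←
seq:4 @ bit 0 → (0x3a>>0)&0xf = 0xa
id signed 3b, MSB=0: value = 3

3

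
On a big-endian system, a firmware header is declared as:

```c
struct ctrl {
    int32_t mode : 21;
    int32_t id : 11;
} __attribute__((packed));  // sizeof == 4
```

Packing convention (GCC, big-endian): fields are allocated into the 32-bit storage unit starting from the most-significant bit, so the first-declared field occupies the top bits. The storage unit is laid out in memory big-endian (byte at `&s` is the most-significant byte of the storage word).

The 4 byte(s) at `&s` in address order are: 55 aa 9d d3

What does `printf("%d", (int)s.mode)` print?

701779

[0]=0x55 [1]=0xaa [2]=0x9d [3]=0xd3 (big-endian) → word 0x55aa9dd3
mode:21 @ bit 11 → (0x55aa9dd3>>11)&0x1fffff = 0xab553  ←
id:11 @ bit 0 → (0x55aa9dd3>>0)&0x7ff = 0x5d3
mode signed 21b, MSB=0: value = 701779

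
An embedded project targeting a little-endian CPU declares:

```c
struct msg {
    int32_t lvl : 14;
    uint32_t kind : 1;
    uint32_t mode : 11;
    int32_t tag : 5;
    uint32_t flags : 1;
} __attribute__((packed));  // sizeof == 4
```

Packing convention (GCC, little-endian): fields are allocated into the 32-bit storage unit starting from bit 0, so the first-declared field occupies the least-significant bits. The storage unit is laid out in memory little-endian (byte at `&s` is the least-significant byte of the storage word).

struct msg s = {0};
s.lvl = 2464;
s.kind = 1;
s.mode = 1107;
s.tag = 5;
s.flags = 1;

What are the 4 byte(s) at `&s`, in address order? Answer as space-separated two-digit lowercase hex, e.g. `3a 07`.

lvl (14b) val=2464 bits=0x9a0 at bit 0: 0x000009a0
kind (1b) val=1 bits=0x1 at bit 14: 0x000049a0
mode (11b) val=1107 bits=0x453 at bit 15: 0x0229c9a0
tag (5b) val=5 bits=0x5 at bit 26: 0x1629c9a0
flags (1b) val=1 bits=0x1 at bit 31: 0x9629c9a0
word = 0x9629c9a0 → little-endian bytes:
  [0]=0xa0  [1]=0xc9  [2]=0x29  [3]=0x96

a0 c9 29 96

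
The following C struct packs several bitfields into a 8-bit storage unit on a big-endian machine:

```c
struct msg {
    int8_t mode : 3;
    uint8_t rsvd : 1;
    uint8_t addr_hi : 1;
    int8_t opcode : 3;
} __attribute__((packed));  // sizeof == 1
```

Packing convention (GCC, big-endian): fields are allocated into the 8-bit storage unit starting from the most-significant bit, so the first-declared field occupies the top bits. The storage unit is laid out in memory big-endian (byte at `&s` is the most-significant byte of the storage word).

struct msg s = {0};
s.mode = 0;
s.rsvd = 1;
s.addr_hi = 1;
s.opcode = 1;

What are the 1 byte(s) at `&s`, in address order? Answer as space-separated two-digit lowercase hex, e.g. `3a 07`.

19

mode (3b) val=0 bits=0x0 at bit 5: 0x00
rsvd (1b) val=1 bits=0x1 at bit 4: 0x10
addr_hi (1b) val=1 bits=0x1 at bit 3: 0x18
opcode (3b) val=1 bits=0x1 at bit 0: 0x19
word = 0x19 → big-endian bytes:
  [0]=0x19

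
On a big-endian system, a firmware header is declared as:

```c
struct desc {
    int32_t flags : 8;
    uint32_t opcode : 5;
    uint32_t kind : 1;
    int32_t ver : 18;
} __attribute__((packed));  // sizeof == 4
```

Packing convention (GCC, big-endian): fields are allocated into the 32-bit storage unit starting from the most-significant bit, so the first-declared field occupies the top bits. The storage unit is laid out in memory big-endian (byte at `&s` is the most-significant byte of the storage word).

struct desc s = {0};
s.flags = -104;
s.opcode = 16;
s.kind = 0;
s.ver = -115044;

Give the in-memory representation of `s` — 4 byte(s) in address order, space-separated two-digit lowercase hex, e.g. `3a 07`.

[24+:8] flags=-104 & 0xff = 0x98; word=0x98000000
[19+:5] opcode=16 & 0x1f = 0x10; word=0x98800000
[18+:1] kind=0 & 0x1 = 0x0; word=0x98800000
[0+:18] ver=-115044 & 0x3ffff = 0x23e9c; word=0x98823e9c
word = 0x98823e9c → big-endian bytes:
  [0]=0x98  [1]=0x82  [2]=0x3e  [3]=0x9c

98 82 3e 9c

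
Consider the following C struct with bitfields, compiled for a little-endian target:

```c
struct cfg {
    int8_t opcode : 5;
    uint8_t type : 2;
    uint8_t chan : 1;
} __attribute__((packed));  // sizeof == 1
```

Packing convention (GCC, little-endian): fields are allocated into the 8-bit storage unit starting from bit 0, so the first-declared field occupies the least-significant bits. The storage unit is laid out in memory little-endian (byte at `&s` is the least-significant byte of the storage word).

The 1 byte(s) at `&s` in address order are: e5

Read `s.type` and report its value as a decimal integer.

3

[0]=0xe5 (little-endian) → word 0xe5
opcode [0+:5] = (word>>0) & 0x1f = 5
type [5+:2] = (word>>5) & 0x3 = 3  ←
chan [7+:1] = (word>>7) & 0x1 = 1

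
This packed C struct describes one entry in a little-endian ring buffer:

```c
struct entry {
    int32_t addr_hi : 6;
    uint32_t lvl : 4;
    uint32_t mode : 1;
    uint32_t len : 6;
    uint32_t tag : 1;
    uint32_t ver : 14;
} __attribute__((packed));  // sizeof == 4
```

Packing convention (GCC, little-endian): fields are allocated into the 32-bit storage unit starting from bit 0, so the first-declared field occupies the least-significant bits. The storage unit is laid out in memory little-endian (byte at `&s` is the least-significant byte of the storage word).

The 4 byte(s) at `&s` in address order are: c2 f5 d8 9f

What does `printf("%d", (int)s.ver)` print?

10230

[0]=0xc2 [1]=0xf5 [2]=0xd8 [3]=0x9f (little-endian) → word 0x9fd8f5c2
addr_hi:6 @ bit 0 → (0x9fd8f5c2>>0)&0x3f = 0x2
lvl:4 @ bit 6 → (0x9fd8f5c2>>6)&0xf = 0x7
mode:1 @ bit 10 → (0x9fd8f5c2>>10)&0x1 = 0x1
len:6 @ bit 11 → (0x9fd8f5c2>>11)&0x3f = 0x1e
tag:1 @ bit 17 → (0x9fd8f5c2>>17)&0x1 = 0x0
ver:14 @ bit 18 → (0x9fd8f5c2>>18)&0x3fff = 0x27f6  ←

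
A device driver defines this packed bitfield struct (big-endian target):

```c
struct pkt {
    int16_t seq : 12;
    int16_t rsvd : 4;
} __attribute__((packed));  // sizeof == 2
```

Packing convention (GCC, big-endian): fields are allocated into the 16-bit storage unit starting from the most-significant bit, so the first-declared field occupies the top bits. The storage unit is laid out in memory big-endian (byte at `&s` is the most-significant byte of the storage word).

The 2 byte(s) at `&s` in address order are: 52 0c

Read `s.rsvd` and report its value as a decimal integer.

-4

[0]=0x52 [1]=0x0c (big-endian) → word 0x520c
seq:12 @ bit 4 → (0x520c>>4)&0xfff = 0x520
rsvd:4 @ bit 0 → (0x520c>>0)&0xf = 0xc  ←
rsvd signed 4b, MSB=1: 12 - 16 = -4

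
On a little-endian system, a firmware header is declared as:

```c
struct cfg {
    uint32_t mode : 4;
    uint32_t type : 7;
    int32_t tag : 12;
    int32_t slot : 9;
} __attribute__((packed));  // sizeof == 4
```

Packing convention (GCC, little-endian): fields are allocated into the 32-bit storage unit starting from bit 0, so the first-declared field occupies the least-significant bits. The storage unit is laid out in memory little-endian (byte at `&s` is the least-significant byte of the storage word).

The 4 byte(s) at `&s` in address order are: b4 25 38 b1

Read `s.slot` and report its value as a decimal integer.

-158

[0]=0xb4 [1]=0x25 [2]=0x38 [3]=0xb1 (little-endian) → word 0xb13825b4
mode [0+:4] = (word>>0) & 0xf = 4
type [4+:7] = (word>>4) & 0x7f = 91
tag [11+:12] = (word>>11) & 0xfff = 1796
slot [23+:9] = (word>>23) & 0x1ff = 354  ←
slot signed 9b, MSB=1: 354 - 512 = -158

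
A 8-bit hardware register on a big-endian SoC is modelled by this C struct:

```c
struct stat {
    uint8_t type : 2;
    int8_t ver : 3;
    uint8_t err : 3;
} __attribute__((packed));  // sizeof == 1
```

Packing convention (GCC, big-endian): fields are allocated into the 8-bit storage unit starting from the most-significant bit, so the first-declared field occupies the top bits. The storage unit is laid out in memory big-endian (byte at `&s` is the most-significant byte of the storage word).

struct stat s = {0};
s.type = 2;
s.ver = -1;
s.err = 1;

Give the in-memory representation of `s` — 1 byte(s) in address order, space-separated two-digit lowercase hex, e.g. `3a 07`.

type (2b) val=2 bits=0x2 at bit 6: 0x80
ver (3b) val=-1 bits=0x7 at bit 3: 0xb8
err (3b) val=1 bits=0x1 at bit 0: 0xb9
word = 0xb9 → big-endian bytes:
  [0]=0xb9

b9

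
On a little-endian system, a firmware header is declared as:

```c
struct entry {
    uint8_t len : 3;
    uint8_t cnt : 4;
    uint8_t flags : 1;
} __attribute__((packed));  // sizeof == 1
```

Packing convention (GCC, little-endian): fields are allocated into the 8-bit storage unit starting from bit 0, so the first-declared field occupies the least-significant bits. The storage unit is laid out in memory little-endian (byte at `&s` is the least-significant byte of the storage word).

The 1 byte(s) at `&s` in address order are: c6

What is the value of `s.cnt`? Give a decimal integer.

[0]=0xc6 (little-endian) → word 0xc6
len [0+:3] = (word>>0) & 0x7 = 6
cnt [3+:4] = (word>>3) & 0xf = 8  ←
flags [7+:1] = (word>>7) & 0x1 = 1

8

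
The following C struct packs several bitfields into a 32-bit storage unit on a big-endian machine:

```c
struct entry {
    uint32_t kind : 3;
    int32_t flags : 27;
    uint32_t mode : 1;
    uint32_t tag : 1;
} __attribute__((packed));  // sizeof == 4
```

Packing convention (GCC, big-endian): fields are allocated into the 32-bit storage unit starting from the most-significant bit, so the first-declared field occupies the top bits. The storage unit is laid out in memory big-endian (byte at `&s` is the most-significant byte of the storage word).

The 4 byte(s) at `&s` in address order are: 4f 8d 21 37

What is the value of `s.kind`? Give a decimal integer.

2

[0]=0x4f [1]=0x8d [2]=0x21 [3]=0x37 (big-endian) → word 0x4f8d2137
kind:3 @ bit 29 → (0x4f8d2137>>29)&0x7 = 0x2  ←
flags:27 @ bit 2 → (0x4f8d2137>>2)&0x7ffffff = 0x3e3484d
mode:1 @ bit 1 → (0x4f8d2137>>1)&0x1 = 0x1
tag:1 @ bit 0 → (0x4f8d2137>>0)&0x1 = 0x1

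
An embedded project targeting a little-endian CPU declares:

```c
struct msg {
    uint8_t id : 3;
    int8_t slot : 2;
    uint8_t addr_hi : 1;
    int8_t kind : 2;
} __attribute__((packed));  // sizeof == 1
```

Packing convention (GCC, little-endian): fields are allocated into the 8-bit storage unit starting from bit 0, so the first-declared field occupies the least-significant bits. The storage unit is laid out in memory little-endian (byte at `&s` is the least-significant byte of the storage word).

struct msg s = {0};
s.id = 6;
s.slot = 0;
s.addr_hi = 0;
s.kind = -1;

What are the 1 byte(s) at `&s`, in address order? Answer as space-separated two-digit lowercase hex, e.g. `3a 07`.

id (3b) val=6 bits=0x6 at bit 0: 0x06
slot (2b) val=0 bits=0x0 at bit 3: 0x06
addr_hi (1b) val=0 bits=0x0 at bit 5: 0x06
kind (2b) val=-1 bits=0x3 at bit 6: 0xc6
word = 0xc6 → little-endian bytes:
  [0]=0xc6

c6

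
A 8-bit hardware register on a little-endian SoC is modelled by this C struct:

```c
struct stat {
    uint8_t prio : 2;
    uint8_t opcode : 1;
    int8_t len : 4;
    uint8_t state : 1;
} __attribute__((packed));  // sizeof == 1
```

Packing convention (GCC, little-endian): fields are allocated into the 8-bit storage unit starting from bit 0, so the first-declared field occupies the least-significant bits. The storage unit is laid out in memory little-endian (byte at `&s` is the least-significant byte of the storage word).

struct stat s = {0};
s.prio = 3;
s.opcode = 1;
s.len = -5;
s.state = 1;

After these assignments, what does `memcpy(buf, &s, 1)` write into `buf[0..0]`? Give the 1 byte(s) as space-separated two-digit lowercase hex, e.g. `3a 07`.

[0+:2] prio=3 & 0x3 = 0x3; word=0x03
[2+:1] opcode=1 & 0x1 = 0x1; word=0x07
[3+:4] len=-5 & 0xf = 0xb; word=0x5f
[7+:1] state=1 & 0x1 = 0x1; word=0xdf
word = 0xdf → little-endian bytes:
  [0]=0xdf

df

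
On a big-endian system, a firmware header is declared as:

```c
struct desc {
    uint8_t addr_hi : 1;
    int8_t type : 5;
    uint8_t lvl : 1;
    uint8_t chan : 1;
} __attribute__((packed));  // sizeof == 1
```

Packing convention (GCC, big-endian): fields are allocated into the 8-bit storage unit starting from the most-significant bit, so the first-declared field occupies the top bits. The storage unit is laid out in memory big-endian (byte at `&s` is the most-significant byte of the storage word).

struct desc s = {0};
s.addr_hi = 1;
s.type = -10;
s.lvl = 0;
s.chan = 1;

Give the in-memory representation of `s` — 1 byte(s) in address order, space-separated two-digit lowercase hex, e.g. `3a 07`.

addr_hi:1 = 1 → 0x1 << 7 → word 0x80
type:5 = -10 → 0x16 << 2 → word 0xd8
lvl:1 = 0 → 0x0 << 1 → word 0xd8
chan:1 = 1 → 0x1 << 0 → word 0xd9
word = 0xd9 → big-endian bytes:
  [0]=0xd9

d9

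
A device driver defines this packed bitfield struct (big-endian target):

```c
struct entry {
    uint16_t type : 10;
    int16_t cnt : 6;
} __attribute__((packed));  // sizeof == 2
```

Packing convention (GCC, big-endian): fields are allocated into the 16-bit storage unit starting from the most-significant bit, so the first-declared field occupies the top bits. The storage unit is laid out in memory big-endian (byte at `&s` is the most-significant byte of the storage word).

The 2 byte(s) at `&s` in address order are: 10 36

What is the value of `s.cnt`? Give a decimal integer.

-10

[0]=0x10 [1]=0x36 (big-endian) → word 0x1036
type [6+:10] = (word>>6) & 0x3ff = 64
cnt [0+:6] = (word>>0) & 0x3f = 54  ←
cnt signed 6b, MSB=1: 54 - 64 = -10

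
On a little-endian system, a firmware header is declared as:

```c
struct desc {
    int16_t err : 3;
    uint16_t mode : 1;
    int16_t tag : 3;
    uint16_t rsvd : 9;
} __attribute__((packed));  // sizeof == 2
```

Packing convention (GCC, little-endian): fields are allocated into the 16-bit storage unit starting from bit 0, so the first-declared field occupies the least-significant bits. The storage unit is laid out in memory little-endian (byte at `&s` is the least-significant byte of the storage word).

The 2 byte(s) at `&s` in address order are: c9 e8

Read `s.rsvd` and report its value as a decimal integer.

465

[0]=0xc9 [1]=0xe8 (little-endian) → word 0xe8c9
err [0+:3] = (word>>0) & 0x7 = 1
mode [3+:1] = (word>>3) & 0x1 = 1
tag [4+:3] = (word>>4) & 0x7 = 4
rsvd [7+:9] = (word>>7) & 0x1ff = 465  ←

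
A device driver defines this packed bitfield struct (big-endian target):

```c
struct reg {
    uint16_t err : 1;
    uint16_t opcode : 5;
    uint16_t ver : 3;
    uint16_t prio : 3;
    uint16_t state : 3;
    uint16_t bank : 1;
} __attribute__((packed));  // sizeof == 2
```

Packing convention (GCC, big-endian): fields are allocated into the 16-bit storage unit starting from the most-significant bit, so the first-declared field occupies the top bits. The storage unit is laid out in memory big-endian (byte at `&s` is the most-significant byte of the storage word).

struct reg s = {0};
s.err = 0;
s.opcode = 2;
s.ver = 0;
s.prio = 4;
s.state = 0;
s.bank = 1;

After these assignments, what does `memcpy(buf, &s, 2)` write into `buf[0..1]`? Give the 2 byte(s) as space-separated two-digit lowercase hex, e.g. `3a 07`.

err (1b) val=0 bits=0x0 at bit 15: 0x0000
opcode (5b) val=2 bits=0x2 at bit 10: 0x0800
ver (3b) val=0 bits=0x0 at bit 7: 0x0800
prio (3b) val=4 bits=0x4 at bit 4: 0x0840
state (3b) val=0 bits=0x0 at bit 1: 0x0840
bank (1b) val=1 bits=0x1 at bit 0: 0x0841
word = 0x0841 → big-endian bytes:
  [0]=0x08  [1]=0x41

08 41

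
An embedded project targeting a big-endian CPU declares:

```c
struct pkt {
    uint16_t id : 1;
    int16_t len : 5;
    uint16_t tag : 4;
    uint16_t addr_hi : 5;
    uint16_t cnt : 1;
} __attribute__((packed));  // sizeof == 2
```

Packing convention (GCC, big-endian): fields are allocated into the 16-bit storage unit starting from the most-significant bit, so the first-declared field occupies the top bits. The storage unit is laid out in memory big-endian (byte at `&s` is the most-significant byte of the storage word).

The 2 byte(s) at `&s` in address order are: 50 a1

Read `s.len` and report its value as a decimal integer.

-12

[0]=0x50 [1]=0xa1 (big-endian) → word 0x50a1
id:1 @ bit 15 → (0x50a1>>15)&0x1 = 0x0
len:5 @ bit 10 → (0x50a1>>10)&0x1f = 0x14  ←
tag:4 @ bit 6 → (0x50a1>>6)&0xf = 0x2
addr_hi:5 @ bit 1 → (0x50a1>>1)&0x1f = 0x10
cnt:1 @ bit 0 → (0x50a1>>0)&0x1 = 0x1
len signed 5b, MSB=1: 20 - 32 = -12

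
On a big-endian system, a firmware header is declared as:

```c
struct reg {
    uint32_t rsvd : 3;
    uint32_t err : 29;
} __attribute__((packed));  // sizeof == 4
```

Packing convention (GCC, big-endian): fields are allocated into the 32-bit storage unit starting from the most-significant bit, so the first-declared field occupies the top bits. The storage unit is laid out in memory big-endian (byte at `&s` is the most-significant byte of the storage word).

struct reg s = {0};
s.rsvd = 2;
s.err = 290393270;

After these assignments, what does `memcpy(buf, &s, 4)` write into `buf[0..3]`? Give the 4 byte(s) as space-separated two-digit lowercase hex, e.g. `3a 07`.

rsvd:3 = 2 → 0x2 << 29 → word 0x40000000
err:29 = 290393270 → 0x114f0cb6 << 0 → word 0x514f0cb6
word = 0x514f0cb6 → big-endian bytes:
  [0]=0x51  [1]=0x4f  [2]=0x0c  [3]=0xb6

51 4f 0c b6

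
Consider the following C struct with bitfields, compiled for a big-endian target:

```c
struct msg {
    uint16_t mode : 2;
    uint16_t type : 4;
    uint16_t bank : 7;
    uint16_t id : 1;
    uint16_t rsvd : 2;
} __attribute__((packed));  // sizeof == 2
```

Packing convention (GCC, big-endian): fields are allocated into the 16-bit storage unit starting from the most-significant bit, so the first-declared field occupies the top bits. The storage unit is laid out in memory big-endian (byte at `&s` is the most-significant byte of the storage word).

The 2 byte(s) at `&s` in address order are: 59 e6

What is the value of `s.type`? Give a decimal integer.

6

[0]=0x59 [1]=0xe6 (big-endian) → word 0x59e6
mode [14+:2] = (word>>14) & 0x3 = 1
type [10+:4] = (word>>10) & 0xf = 6  ←
bank [3+:7] = (word>>3) & 0x7f = 60
id [2+:1] = (word>>2) & 0x1 = 1
rsvd [0+:2] = (word>>0) & 0x3 = 2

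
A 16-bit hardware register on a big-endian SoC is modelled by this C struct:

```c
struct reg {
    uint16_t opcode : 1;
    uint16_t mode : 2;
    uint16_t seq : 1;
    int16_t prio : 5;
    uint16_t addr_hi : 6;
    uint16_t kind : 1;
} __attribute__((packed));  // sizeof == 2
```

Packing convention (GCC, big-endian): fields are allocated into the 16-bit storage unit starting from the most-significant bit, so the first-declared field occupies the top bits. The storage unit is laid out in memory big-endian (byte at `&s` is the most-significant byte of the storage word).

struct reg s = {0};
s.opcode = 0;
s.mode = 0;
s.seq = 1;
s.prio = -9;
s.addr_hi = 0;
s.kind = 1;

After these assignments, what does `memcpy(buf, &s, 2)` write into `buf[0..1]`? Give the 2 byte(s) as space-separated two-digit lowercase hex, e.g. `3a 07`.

opcode:1 = 0 → 0x0 << 15 → word 0x0000
mode:2 = 0 → 0x0 << 13 → word 0x0000
seq:1 = 1 → 0x1 << 12 → word 0x1000
prio:5 = -9 → 0x17 << 7 → word 0x1b80
addr_hi:6 = 0 → 0x0 << 1 → word 0x1b80
kind:1 = 1 → 0x1 << 0 → word 0x1b81
word = 0x1b81 → big-endian bytes:
  [0]=0x1b  [1]=0x81

1b 81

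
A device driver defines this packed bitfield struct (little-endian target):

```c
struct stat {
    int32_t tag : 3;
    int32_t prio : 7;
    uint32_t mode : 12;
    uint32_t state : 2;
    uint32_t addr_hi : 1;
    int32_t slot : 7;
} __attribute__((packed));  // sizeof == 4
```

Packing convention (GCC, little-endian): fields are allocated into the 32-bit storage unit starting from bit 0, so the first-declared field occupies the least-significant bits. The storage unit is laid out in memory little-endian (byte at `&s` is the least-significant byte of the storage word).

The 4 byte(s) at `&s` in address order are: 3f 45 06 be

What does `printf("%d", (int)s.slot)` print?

-33

[0]=0x3f [1]=0x45 [2]=0x06 [3]=0xbe (little-endian) → word 0xbe06453f
tag [0+:3] = (word>>0) & 0x7 = 7
prio [3+:7] = (word>>3) & 0x7f = 39
mode [10+:12] = (word>>10) & 0xfff = 401
state [22+:2] = (word>>22) & 0x3 = 0
addr_hi [24+:1] = (word>>24) & 0x1 = 0
slot [25+:7] = (word>>25) & 0x7f = 95  ←
slot signed 7b, MSB=1: 95 - 128 = -33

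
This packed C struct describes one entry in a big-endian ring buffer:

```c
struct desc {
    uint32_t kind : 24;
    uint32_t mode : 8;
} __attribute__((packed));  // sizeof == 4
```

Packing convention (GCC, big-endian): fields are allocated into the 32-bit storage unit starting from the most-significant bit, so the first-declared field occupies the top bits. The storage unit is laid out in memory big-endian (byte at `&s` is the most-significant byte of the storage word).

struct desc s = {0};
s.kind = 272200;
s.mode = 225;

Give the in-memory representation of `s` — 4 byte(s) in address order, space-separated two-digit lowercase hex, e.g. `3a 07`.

04 27 48 e1

[8+:24] kind=272200 & 0xffffff = 0x42748; word=0x04274800
[0+:8] mode=225 & 0xff = 0xe1; word=0x042748e1
word = 0x042748e1 → big-endian bytes:
  [0]=0x04  [1]=0x27  [2]=0x48  [3]=0xe1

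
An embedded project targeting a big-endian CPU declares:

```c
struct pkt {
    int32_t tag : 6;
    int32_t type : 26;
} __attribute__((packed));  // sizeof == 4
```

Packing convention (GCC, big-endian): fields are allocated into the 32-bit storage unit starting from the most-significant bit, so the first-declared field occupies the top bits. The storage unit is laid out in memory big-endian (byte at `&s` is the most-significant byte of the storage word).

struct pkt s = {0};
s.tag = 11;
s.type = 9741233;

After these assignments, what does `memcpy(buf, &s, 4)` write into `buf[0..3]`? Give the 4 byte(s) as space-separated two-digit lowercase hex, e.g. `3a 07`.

tag:6 = 11 → 0xb << 26 → word 0x2c000000
type:26 = 9741233 → 0x94a3b1 << 0 → word 0x2c94a3b1
word = 0x2c94a3b1 → big-endian bytes:
  [0]=0x2c  [1]=0x94  [2]=0xa3  [3]=0xb1

2c 94 a3 b1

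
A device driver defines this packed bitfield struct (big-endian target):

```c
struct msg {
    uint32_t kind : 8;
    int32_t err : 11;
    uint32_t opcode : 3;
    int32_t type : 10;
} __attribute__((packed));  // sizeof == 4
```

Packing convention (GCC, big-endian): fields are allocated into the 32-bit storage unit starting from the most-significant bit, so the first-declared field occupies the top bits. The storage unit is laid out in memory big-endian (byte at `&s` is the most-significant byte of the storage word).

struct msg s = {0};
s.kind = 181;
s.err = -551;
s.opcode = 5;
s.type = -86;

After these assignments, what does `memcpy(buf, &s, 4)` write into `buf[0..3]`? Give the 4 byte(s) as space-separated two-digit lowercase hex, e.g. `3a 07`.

b5 bb 37 aa

kind (8b) val=181 bits=0xb5 at bit 24: 0xb5000000
err (11b) val=-551 bits=0x5d9 at bit 13: 0xb5bb2000
opcode (3b) val=5 bits=0x5 at bit 10: 0xb5bb3400
type (10b) val=-86 bits=0x3aa at bit 0: 0xb5bb37aa
word = 0xb5bb37aa → big-endian bytes:
  [0]=0xb5  [1]=0xbb  [2]=0x37  [3]=0xaa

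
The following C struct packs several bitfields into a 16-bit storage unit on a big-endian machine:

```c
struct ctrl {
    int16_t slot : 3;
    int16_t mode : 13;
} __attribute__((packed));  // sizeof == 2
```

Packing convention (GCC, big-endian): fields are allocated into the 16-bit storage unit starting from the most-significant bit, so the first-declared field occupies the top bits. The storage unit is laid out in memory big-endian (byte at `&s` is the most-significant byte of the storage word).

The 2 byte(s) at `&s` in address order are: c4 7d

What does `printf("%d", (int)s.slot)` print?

-2

[0]=0xc4 [1]=0x7d (big-endian) → word 0xc47d
slot [13+:3] = (word>>13) & 0x7 = 6  ←
mode [0+:13] = (word>>0) & 0x1fff = 1149
slot signed 3b, MSB=1: 6 - 8 = -2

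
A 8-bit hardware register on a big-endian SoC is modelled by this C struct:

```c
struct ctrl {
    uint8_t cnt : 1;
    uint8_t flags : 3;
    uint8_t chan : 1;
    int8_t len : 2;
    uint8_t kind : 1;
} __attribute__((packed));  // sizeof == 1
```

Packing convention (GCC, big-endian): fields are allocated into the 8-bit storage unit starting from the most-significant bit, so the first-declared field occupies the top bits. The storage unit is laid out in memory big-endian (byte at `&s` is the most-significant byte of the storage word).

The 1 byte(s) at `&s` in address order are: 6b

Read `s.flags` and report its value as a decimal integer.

[0]=0x6b (big-endian) → word 0x6b
cnt:1 @ bit 7 → (0x6b>>7)&0x1 = 0x0
flags:3 @ bit 4 → (0x6b>>4)&0x7 = 0x6  ←
chan:1 @ bit 3 → (0x6b>>3)&0x1 = 0x1
len:2 @ bit 1 → (0x6b>>1)&0x3 = 0x1
kind:1 @ bit 0 → (0x6b>>0)&0x1 = 0x1

6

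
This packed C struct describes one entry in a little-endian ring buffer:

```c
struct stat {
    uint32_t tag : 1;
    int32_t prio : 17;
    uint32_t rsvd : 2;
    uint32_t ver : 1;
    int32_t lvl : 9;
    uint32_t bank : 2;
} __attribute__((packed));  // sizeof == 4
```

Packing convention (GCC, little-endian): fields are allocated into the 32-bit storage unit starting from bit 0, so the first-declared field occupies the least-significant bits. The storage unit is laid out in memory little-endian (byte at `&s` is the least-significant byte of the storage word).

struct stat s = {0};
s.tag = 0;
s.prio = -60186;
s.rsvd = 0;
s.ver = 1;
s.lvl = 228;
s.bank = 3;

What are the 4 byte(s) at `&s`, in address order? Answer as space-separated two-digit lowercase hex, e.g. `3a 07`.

cc 29 92 dc

tag:1 = 0 → 0x0 << 0 → word 0x00000000
prio:17 = -60186 → 0x114e6 << 1 → word 0x000229cc
rsvd:2 = 0 → 0x0 << 18 → word 0x000229cc
ver:1 = 1 → 0x1 << 20 → word 0x001229cc
lvl:9 = 228 → 0xe4 << 21 → word 0x1c9229cc
bank:2 = 3 → 0x3 << 30 → word 0xdc9229cc
word = 0xdc9229cc → little-endian bytes:
  [0]=0xcc  [1]=0x29  [2]=0x92  [3]=0xdc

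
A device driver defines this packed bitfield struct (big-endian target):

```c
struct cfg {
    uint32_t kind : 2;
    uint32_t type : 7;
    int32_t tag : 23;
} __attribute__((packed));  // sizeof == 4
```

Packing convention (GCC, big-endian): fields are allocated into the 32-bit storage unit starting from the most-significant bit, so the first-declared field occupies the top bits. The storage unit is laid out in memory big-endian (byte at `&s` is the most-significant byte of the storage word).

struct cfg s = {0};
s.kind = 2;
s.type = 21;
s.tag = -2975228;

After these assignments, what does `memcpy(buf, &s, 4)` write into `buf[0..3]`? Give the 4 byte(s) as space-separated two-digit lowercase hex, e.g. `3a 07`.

kind:2 = 2 → 0x2 << 30 → word 0x80000000
type:7 = 21 → 0x15 << 23 → word 0x8a800000
tag:23 = -2975228 → 0x529a04 << 0 → word 0x8ad29a04
word = 0x8ad29a04 → big-endian bytes:
  [0]=0x8a  [1]=0xd2  [2]=0x9a  [3]=0x04

8a d2 9a 04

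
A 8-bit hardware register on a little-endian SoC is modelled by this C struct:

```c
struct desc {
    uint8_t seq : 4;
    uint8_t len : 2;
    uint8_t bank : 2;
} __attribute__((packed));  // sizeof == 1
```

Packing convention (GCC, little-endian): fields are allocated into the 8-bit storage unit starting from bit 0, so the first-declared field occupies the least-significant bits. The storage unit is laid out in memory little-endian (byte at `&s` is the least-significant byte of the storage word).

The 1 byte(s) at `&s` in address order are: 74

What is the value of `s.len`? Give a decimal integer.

3

[0]=0x74 (little-endian) → word 0x74
seq [0+:4] = (word>>0) & 0xf = 4
len [4+:2] = (word>>4) & 0x3 = 3  ←
bank [6+:2] = (word>>6) & 0x3 = 1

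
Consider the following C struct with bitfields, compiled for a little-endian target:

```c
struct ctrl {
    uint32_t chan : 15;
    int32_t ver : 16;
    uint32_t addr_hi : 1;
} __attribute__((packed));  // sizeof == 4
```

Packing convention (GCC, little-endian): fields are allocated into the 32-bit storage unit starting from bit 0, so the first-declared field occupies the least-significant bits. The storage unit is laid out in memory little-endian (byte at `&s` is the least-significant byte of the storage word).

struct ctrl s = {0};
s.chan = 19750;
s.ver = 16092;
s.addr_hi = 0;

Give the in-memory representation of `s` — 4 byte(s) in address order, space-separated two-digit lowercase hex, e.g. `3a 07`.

chan:15 = 19750 → 0x4d26 << 0 → word 0x00004d26
ver:16 = 16092 → 0x3edc << 15 → word 0x1f6e4d26
addr_hi:1 = 0 → 0x0 << 31 → word 0x1f6e4d26
word = 0x1f6e4d26 → little-endian bytes:
  [0]=0x26  [1]=0x4d  [2]=0x6e  [3]=0x1f

26 4d 6e 1f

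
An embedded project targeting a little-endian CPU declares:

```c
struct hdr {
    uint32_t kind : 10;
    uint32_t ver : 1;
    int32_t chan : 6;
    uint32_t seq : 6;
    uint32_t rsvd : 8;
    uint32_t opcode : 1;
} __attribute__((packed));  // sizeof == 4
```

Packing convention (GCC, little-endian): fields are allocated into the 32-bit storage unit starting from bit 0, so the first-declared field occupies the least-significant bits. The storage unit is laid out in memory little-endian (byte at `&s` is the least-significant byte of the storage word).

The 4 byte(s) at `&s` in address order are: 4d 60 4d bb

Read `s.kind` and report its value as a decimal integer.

[0]=0x4d [1]=0x60 [2]=0x4d [3]=0xbb (little-endian) → word 0xbb4d604d
kind:10 @ bit 0 → (0xbb4d604d>>0)&0x3ff = 0x4d  ←
ver:1 @ bit 10 → (0xbb4d604d>>10)&0x1 = 0x0
chan:6 @ bit 11 → (0xbb4d604d>>11)&0x3f = 0x2c
seq:6 @ bit 17 → (0xbb4d604d>>17)&0x3f = 0x26
rsvd:8 @ bit 23 → (0xbb4d604d>>23)&0xff = 0x76
opcode:1 @ bit 31 → (0xbb4d604d>>31)&0x1 = 0x1

77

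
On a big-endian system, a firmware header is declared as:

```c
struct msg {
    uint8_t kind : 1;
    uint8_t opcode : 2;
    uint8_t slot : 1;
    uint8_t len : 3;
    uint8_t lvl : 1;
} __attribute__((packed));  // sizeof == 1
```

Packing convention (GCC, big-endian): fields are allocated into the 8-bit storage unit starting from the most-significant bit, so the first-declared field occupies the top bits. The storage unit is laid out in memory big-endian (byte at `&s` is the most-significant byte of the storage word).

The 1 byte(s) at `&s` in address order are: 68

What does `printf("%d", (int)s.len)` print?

[0]=0x68 (big-endian) → word 0x68
kind:1 @ bit 7 → (0x68>>7)&0x1 = 0x0
opcode:2 @ bit 5 → (0x68>>5)&0x3 = 0x3
slot:1 @ bit 4 → (0x68>>4)&0x1 = 0x0
len:3 @ bit 1 → (0x68>>1)&0x7 = 0x4  ←
lvl:1 @ bit 0 → (0x68>>0)&0x1 = 0x0

4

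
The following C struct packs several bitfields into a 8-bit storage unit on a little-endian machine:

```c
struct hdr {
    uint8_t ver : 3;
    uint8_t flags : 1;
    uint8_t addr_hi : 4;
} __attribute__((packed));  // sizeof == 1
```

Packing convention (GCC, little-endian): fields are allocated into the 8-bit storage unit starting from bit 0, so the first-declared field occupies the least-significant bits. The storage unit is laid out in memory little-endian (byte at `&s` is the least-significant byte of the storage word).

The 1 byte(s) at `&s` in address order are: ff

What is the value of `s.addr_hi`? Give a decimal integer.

15

[0]=0xff (little-endian) → word 0xff
ver [0+:3] = (word>>0) & 0x7 = 7
flags [3+:1] = (word>>3) & 0x1 = 1
addr_hi [4+:4] = (word>>4) & 0xf = 15  ←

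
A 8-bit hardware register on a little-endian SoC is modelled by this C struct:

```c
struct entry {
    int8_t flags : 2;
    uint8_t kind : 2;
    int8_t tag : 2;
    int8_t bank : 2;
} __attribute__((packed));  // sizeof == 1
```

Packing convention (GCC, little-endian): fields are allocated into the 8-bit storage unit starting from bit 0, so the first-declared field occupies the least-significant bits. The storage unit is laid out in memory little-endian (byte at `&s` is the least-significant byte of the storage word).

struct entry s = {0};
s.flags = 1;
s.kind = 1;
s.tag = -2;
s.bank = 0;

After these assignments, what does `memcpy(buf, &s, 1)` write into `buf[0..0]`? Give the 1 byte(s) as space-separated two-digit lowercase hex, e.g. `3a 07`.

25

flags (2b) val=1 bits=0x1 at bit 0: 0x01
kind (2b) val=1 bits=0x1 at bit 2: 0x05
tag (2b) val=-2 bits=0x2 at bit 4: 0x25
bank (2b) val=0 bits=0x0 at bit 6: 0x25
word = 0x25 → little-endian bytes:
  [0]=0x25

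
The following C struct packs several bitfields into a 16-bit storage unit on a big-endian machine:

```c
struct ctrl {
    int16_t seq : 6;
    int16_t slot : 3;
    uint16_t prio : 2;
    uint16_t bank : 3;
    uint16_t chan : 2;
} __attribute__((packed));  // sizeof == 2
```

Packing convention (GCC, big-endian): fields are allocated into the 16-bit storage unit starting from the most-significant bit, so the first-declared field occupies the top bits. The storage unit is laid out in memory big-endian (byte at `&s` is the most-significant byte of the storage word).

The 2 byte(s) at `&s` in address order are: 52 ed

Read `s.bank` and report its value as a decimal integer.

[0]=0x52 [1]=0xed (big-endian) → word 0x52ed
seq [10+:6] = (word>>10) & 0x3f = 20
slot [7+:3] = (word>>7) & 0x7 = 5
prio [5+:2] = (word>>5) & 0x3 = 3
bank [2+:3] = (word>>2) & 0x7 = 3  ←
chan [0+:2] = (word>>0) & 0x3 = 1

3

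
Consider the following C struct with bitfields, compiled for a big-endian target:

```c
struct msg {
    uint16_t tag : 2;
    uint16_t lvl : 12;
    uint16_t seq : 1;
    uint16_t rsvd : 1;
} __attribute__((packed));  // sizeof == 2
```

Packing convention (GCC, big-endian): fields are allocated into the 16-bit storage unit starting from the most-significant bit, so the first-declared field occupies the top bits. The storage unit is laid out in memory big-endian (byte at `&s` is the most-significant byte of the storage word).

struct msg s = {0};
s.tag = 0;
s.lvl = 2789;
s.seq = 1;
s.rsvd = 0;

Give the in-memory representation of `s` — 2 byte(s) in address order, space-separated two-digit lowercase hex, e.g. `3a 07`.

2b 96

tag (2b) val=0 bits=0x0 at bit 14: 0x0000
lvl (12b) val=2789 bits=0xae5 at bit 2: 0x2b94
seq (1b) val=1 bits=0x1 at bit 1: 0x2b96
rsvd (1b) val=0 bits=0x0 at bit 0: 0x2b96
word = 0x2b96 → big-endian bytes:
  [0]=0x2b  [1]=0x96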